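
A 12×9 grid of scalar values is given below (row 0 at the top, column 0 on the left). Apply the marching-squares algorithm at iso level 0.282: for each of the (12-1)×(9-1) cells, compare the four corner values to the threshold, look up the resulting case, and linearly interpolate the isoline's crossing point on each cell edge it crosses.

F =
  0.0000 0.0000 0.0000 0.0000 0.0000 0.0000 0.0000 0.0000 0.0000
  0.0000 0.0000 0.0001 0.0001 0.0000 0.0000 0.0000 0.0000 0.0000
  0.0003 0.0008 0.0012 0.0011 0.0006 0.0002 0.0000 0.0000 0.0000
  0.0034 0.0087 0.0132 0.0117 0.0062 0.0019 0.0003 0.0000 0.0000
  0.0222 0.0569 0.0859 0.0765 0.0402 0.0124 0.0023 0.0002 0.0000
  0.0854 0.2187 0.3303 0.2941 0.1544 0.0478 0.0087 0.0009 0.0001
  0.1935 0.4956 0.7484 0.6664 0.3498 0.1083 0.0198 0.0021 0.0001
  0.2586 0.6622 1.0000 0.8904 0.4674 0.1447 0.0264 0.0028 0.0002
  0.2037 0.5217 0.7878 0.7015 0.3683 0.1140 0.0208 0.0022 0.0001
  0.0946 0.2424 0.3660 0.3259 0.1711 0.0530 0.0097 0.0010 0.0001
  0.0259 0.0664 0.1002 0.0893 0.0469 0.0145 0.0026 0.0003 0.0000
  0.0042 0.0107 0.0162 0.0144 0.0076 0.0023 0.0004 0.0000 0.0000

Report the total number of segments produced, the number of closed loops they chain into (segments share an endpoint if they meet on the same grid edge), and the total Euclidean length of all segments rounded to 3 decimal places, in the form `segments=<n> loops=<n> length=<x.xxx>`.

segments=18 loops=1 length=13.984

cell (4,1): code 0100 → (4.802,2.000)–(5.000,1.567)
cell (4,2): code 1100 → (4.944,3.000)–(4.802,2.000)
cell (4,3): code 1000 → (5.000,3.087)–(4.944,3.000)
cell (5,0): code 0100 → (5.229,1.000)–(6.000,0.293)
cell (5,1): code 1110 → (5.000,1.567)–(5.229,1.000)
cell (5,3): code 1101 → (5.653,4.000)–(5.000,3.087)
cell (5,4): code 1000 → (6.000,4.281)–(5.653,4.000)
cell (6,0): code 0110 → (6.000,0.293)–(7.000,0.058)
cell (6,4): code 1001 → (7.000,4.575)–(6.000,4.281)
cell (7,0): code 0110 → (7.000,0.058)–(8.000,0.246)
cell (7,4): code 1001 → (8.000,4.339)–(7.000,4.575)
cell (8,0): code 0010 → (8.000,0.246)–(8.858,1.000)
cell (8,1): code 0111 → (8.858,1.000)–(9.000,1.320)
cell (8,3): code 1011 → (9.000,3.284)–(8.438,4.000)
cell (8,4): code 0001 → (8.438,4.000)–(8.000,4.339)
cell (9,1): code 0010 → (9.000,1.320)–(9.316,2.000)
cell (9,2): code 0011 → (9.316,2.000)–(9.186,3.000)
cell (9,3): code 0001 → (9.186,3.000)–(9.000,3.284)
total: 18 segments, chained into 1 closed loop(s), length Σ = 13.984210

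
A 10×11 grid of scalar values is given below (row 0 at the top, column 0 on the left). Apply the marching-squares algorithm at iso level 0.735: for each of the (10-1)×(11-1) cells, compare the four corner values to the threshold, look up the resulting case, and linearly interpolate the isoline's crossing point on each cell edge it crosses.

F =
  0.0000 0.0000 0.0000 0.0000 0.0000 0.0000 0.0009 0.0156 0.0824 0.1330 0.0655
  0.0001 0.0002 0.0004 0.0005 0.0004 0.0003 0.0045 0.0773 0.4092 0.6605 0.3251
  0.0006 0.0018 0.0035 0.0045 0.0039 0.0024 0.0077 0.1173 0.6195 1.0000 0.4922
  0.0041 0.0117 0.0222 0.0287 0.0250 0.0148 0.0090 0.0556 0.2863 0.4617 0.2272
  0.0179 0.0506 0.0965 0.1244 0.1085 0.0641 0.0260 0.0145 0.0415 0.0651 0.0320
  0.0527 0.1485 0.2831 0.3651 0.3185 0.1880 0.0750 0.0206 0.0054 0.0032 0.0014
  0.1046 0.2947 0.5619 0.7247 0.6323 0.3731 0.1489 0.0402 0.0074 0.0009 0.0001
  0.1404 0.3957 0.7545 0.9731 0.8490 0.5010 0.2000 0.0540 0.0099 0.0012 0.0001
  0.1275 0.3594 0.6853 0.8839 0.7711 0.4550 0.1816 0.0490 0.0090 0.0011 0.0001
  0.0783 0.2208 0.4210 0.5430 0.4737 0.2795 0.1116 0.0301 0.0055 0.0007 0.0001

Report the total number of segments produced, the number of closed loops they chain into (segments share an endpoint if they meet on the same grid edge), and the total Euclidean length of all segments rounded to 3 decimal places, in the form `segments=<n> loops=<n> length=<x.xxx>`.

cell (1,8): code 0100 → (1.219,9.000)–(2.000,8.304)
cell (1,9): code 1000 → (2.000,9.522)–(1.219,9.000)
cell (2,8): code 0010 → (2.000,8.304)–(2.492,9.000)
cell (2,9): code 0001 → (2.492,9.000)–(2.000,9.522)
cell (6,1): code 0100 → (6.899,2.000)–(7.000,1.946)
cell (6,2): code 1100 → (6.041,3.000)–(6.899,2.000)
cell (6,3): code 1100 → (6.474,4.000)–(6.041,3.000)
cell (6,4): code 1000 → (7.000,4.328)–(6.474,4.000)
cell (7,1): code 0010 → (7.000,1.946)–(7.282,2.000)
cell (7,2): code 0111 → (7.282,2.000)–(8.000,2.250)
cell (7,4): code 1001 → (8.000,4.114)–(7.000,4.328)
cell (8,2): code 0010 → (8.000,2.250)–(8.437,3.000)
cell (8,3): code 0011 → (8.437,3.000)–(8.121,4.000)
cell (8,4): code 0001 → (8.121,4.000)–(8.000,4.114)
total: 14 segments, chained into 2 closed loop(s), length Σ = 10.849628

segments=14 loops=2 length=10.850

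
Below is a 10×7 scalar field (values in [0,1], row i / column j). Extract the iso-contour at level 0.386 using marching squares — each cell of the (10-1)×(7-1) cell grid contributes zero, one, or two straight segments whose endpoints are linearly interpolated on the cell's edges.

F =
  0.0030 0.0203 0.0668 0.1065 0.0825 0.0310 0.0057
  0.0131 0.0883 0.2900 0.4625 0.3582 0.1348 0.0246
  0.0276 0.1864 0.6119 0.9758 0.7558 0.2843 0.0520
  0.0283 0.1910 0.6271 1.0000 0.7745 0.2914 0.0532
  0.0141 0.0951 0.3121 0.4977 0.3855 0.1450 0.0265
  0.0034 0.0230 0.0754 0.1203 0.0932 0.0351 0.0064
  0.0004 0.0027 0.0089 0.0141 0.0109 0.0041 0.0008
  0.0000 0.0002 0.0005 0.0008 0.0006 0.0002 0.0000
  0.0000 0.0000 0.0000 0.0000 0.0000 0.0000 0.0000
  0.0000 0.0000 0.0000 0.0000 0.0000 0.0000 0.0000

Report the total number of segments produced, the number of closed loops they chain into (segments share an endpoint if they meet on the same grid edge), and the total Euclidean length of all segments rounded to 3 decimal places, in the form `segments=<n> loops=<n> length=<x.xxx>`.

cell (0,2): code 0100 → (0.785,3.000)–(1.000,2.557)
cell (0,3): code 1000 → (1.000,3.733)–(0.785,3.000)
cell (1,1): code 0100 → (1.298,2.000)–(2.000,1.469)
cell (1,2): code 1110 → (1.000,2.557)–(1.298,2.000)
cell (1,3): code 1101 → (1.070,4.000)–(1.000,3.733)
cell (1,4): code 1000 → (2.000,4.784)–(1.070,4.000)
cell (2,1): code 0110 → (2.000,1.469)–(3.000,1.447)
cell (2,4): code 1001 → (3.000,4.804)–(2.000,4.784)
cell (3,1): code 0010 → (3.000,1.447)–(3.765,2.000)
cell (3,2): code 0111 → (3.765,2.000)–(4.000,2.398)
cell (3,3): code 1011 → (4.000,3.996)–(3.999,4.000)
cell (3,4): code 0001 → (3.999,4.000)–(3.000,4.804)
cell (4,2): code 0010 → (4.000,2.398)–(4.296,3.000)
cell (4,3): code 0001 → (4.296,3.000)–(4.000,3.996)
total: 14 segments, chained into 1 closed loop(s), length Σ = 10.663558

segments=14 loops=1 length=10.664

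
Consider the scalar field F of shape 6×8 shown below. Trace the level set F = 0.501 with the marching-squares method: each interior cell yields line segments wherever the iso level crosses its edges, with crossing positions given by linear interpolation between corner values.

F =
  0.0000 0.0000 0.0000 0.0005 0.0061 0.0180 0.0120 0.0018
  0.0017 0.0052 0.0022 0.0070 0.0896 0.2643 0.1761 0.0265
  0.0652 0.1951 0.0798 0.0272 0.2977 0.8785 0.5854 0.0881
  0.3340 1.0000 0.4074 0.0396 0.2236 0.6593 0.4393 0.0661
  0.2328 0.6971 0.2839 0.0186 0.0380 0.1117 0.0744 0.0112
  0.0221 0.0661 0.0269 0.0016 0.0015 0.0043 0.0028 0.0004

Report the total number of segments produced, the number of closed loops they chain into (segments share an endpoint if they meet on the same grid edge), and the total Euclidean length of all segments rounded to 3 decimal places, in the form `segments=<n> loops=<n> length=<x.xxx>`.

cell (1,4): code 0100 → (1.385,5.000)–(2.000,4.350)
cell (1,5): code 1100 → (1.794,6.000)–(1.385,5.000)
cell (1,6): code 1000 → (2.000,6.170)–(1.794,6.000)
cell (2,0): code 0100 → (2.380,1.000)–(3.000,0.251)
cell (2,1): code 1000 → (3.000,1.842)–(2.380,1.000)
cell (2,4): code 0110 → (2.000,4.350)–(3.000,4.637)
cell (2,5): code 1011 → (3.000,5.720)–(2.578,6.000)
cell (2,6): code 0001 → (2.578,6.000)–(2.000,6.170)
cell (3,0): code 0110 → (3.000,0.251)–(4.000,0.578)
cell (3,1): code 1001 → (4.000,1.475)–(3.000,1.842)
cell (3,4): code 0010 → (3.000,4.637)–(3.289,5.000)
cell (3,5): code 0001 → (3.289,5.000)–(3.000,5.720)
cell (4,0): code 0010 → (4.000,0.578)–(4.311,1.000)
cell (4,1): code 0001 → (4.311,1.000)–(4.000,1.475)
total: 14 segments, chained into 2 closed loop(s), length Σ = 10.858112

segments=14 loops=2 length=10.858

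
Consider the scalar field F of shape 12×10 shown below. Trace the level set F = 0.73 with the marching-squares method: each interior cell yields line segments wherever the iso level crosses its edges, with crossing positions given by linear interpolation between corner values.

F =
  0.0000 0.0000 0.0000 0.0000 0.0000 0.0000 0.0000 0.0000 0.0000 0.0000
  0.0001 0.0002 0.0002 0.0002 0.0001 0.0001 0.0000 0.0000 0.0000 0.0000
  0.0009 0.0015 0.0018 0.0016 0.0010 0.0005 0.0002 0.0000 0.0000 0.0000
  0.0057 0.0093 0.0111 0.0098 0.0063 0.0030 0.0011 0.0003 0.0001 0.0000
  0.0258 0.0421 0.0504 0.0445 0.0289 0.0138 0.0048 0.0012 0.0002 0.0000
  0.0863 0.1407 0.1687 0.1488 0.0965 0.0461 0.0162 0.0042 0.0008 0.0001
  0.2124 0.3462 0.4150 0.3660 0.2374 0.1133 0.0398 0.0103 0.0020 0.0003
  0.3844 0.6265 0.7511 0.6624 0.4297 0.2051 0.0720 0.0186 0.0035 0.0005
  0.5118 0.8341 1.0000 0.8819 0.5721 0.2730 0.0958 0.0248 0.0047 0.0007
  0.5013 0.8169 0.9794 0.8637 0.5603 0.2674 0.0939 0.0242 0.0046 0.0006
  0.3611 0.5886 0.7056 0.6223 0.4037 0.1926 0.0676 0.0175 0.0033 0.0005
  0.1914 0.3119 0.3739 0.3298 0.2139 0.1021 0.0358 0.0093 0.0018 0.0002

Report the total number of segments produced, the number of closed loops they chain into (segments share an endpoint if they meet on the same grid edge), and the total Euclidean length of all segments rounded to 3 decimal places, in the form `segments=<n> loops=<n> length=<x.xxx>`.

segments=12 loops=1 length=9.036

cell (6,1): code 0100 → (6.937,2.000)–(7.000,1.831)
cell (6,2): code 1000 → (7.000,2.238)–(6.937,2.000)
cell (7,0): code 0100 → (7.499,1.000)–(8.000,0.677)
cell (7,1): code 1110 → (7.000,1.831)–(7.499,1.000)
cell (7,2): code 1101 → (7.308,3.000)–(7.000,2.238)
cell (7,3): code 1000 → (8.000,3.490)–(7.308,3.000)
cell (8,0): code 0110 → (8.000,0.677)–(9.000,0.725)
cell (8,3): code 1001 → (9.000,3.441)–(8.000,3.490)
cell (9,0): code 0010 → (9.000,0.725)–(9.381,1.000)
cell (9,1): code 0011 → (9.381,1.000)–(9.911,2.000)
cell (9,2): code 0011 → (9.911,2.000)–(9.554,3.000)
cell (9,3): code 0001 → (9.554,3.000)–(9.000,3.441)
total: 12 segments, chained into 1 closed loop(s), length Σ = 9.035637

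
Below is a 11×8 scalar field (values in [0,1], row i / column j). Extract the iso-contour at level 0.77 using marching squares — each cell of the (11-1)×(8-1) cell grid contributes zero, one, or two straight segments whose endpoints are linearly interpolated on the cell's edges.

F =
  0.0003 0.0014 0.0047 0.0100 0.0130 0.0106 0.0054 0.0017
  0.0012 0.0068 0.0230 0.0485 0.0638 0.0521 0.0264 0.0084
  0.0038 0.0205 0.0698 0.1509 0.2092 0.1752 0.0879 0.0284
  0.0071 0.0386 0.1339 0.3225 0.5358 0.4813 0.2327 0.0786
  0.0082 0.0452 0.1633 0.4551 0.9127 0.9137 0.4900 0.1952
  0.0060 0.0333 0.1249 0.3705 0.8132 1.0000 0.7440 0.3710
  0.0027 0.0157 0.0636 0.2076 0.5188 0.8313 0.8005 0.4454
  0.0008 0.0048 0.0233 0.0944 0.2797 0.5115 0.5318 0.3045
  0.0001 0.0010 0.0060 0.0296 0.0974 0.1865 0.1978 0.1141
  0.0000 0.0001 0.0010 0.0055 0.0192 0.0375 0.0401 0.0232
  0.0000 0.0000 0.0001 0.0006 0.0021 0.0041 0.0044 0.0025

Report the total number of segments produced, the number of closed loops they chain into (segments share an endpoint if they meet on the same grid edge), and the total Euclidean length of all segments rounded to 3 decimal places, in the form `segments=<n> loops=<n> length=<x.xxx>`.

cell (3,3): code 0100 → (3.621,4.000)–(4.000,3.688)
cell (3,4): code 1100 → (3.668,5.000)–(3.621,4.000)
cell (3,5): code 1000 → (4.000,5.339)–(3.668,5.000)
cell (4,3): code 0110 → (4.000,3.688)–(5.000,3.902)
cell (4,5): code 1001 → (5.000,5.898)–(4.000,5.339)
cell (5,3): code 0010 → (5.000,3.902)–(5.147,4.000)
cell (5,4): code 0111 → (5.147,4.000)–(6.000,4.804)
cell (5,5): code 1101 → (5.460,6.000)–(5.000,5.898)
cell (5,6): code 1000 → (6.000,6.086)–(5.460,6.000)
cell (6,4): code 0010 → (6.000,4.804)–(6.192,5.000)
cell (6,5): code 0011 → (6.192,5.000)–(6.114,6.000)
cell (6,6): code 0001 → (6.114,6.000)–(6.000,6.086)
total: 12 segments, chained into 1 closed loop(s), length Σ = 7.920899

segments=12 loops=1 length=7.921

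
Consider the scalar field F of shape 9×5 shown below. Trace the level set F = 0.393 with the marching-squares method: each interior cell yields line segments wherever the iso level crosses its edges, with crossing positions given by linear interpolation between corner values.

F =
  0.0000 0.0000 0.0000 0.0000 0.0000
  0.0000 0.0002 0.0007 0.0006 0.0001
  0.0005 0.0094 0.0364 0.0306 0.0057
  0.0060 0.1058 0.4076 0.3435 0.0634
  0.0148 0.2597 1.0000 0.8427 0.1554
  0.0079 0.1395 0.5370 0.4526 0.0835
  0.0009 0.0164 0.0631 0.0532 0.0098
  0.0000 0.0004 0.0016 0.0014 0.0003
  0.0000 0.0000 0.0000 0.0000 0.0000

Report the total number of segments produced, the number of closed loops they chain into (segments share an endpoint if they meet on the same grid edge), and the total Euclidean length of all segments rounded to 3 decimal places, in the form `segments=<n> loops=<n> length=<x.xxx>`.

segments=10 loops=1 length=7.368

cell (2,1): code 0100 → (2.961,2.000)–(3.000,1.952)
cell (2,2): code 1000 → (3.000,2.228)–(2.961,2.000)
cell (3,1): code 0110 → (3.000,1.952)–(4.000,1.180)
cell (3,2): code 1101 → (3.099,3.000)–(3.000,2.228)
cell (3,3): code 1000 → (4.000,3.654)–(3.099,3.000)
cell (4,1): code 0110 → (4.000,1.180)–(5.000,1.638)
cell (4,3): code 1001 → (5.000,3.161)–(4.000,3.654)
cell (5,1): code 0010 → (5.000,1.638)–(5.304,2.000)
cell (5,2): code 0011 → (5.304,2.000)–(5.149,3.000)
cell (5,3): code 0001 → (5.149,3.000)–(5.000,3.161)
total: 10 segments, chained into 1 closed loop(s), length Σ = 7.367680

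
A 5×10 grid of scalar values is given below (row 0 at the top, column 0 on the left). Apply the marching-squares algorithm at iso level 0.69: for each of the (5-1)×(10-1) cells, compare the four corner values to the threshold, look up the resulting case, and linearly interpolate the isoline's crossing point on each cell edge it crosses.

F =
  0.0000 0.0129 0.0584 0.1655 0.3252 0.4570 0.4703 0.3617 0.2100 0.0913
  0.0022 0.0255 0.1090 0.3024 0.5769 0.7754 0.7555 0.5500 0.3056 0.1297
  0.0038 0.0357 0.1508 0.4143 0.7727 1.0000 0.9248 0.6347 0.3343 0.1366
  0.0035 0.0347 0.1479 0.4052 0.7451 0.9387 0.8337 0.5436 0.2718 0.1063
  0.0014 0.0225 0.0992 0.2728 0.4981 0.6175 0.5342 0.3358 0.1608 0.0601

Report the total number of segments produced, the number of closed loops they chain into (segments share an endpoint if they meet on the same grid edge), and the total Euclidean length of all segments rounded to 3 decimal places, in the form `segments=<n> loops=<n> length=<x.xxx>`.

segments=12 loops=1 length=9.507

cell (0,4): code 0100 → (0.732,5.000)–(1.000,4.570)
cell (0,5): code 1100 → (0.770,6.000)–(0.732,5.000)
cell (0,6): code 1000 → (1.000,6.319)–(0.770,6.000)
cell (1,3): code 0100 → (1.578,4.000)–(2.000,3.769)
cell (1,4): code 1110 → (1.000,4.570)–(1.578,4.000)
cell (1,6): code 1001 → (2.000,6.809)–(1.000,6.319)
cell (2,3): code 0110 → (2.000,3.769)–(3.000,3.838)
cell (2,6): code 1001 → (3.000,6.495)–(2.000,6.809)
cell (3,3): code 0010 → (3.000,3.838)–(3.223,4.000)
cell (3,4): code 0011 → (3.223,4.000)–(3.774,5.000)
cell (3,5): code 0011 → (3.774,5.000)–(3.480,6.000)
cell (3,6): code 0001 → (3.480,6.000)–(3.000,6.495)
total: 12 segments, chained into 1 closed loop(s), length Σ = 9.507304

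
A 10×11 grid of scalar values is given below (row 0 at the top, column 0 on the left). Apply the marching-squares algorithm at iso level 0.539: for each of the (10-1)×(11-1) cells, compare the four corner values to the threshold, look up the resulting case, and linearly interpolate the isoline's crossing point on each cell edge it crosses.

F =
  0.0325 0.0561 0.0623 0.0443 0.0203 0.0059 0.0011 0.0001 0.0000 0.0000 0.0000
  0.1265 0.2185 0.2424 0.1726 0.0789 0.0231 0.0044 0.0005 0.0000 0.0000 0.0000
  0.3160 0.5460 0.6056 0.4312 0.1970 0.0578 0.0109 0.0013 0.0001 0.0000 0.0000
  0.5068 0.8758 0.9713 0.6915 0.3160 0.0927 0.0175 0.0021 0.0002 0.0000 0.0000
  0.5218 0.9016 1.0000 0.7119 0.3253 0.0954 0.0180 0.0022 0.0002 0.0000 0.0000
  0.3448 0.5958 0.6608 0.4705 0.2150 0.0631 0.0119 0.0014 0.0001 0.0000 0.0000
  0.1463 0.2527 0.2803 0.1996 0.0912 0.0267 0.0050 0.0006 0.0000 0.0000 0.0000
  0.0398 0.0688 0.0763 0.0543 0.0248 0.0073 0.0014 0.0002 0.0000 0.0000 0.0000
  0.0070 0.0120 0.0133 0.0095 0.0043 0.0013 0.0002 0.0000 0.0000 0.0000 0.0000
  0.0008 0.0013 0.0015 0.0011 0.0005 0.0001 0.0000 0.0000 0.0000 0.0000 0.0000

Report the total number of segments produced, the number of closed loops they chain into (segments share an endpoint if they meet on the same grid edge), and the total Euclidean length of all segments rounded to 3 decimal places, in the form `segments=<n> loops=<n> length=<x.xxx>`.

segments=14 loops=1 length=10.814

cell (1,0): code 0100 → (1.979,1.000)–(2.000,0.970)
cell (1,1): code 1100 → (1.817,2.000)–(1.979,1.000)
cell (1,2): code 1000 → (2.000,2.382)–(1.817,2.000)
cell (2,0): code 0110 → (2.000,0.970)–(3.000,0.087)
cell (2,2): code 1101 → (2.414,3.000)–(2.000,2.382)
cell (2,3): code 1000 → (3.000,3.406)–(2.414,3.000)
cell (3,0): code 0110 → (3.000,0.087)–(4.000,0.045)
cell (3,3): code 1001 → (4.000,3.447)–(3.000,3.406)
cell (4,0): code 0110 → (4.000,0.045)–(5.000,0.774)
cell (4,2): code 1011 → (5.000,2.640)–(4.716,3.000)
cell (4,3): code 0001 → (4.716,3.000)–(4.000,3.447)
cell (5,0): code 0010 → (5.000,0.774)–(5.166,1.000)
cell (5,1): code 0011 → (5.166,1.000)–(5.320,2.000)
cell (5,2): code 0001 → (5.320,2.000)–(5.000,2.640)
total: 14 segments, chained into 1 closed loop(s), length Σ = 10.813871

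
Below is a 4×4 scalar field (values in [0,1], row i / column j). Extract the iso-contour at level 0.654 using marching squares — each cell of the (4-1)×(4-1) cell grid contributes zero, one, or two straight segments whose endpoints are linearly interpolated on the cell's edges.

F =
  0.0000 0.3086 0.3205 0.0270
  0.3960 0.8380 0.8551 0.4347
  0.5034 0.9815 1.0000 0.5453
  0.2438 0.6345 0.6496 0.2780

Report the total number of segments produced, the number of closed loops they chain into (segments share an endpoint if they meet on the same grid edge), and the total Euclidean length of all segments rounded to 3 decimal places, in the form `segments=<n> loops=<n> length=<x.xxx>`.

segments=8 loops=1 length=7.640

cell (0,0): code 0100 → (0.652,1.000)–(1.000,0.584)
cell (0,1): code 1100 → (0.624,2.000)–(0.652,1.000)
cell (0,2): code 1000 → (1.000,2.478)–(0.624,2.000)
cell (1,0): code 0110 → (1.000,0.584)–(2.000,0.315)
cell (1,2): code 1001 → (2.000,2.761)–(1.000,2.478)
cell (2,0): code 0010 → (2.000,0.315)–(2.944,1.000)
cell (2,1): code 0011 → (2.944,1.000)–(2.987,2.000)
cell (2,2): code 0001 → (2.987,2.000)–(2.000,2.761)
total: 8 segments, chained into 1 closed loop(s), length Σ = 7.639661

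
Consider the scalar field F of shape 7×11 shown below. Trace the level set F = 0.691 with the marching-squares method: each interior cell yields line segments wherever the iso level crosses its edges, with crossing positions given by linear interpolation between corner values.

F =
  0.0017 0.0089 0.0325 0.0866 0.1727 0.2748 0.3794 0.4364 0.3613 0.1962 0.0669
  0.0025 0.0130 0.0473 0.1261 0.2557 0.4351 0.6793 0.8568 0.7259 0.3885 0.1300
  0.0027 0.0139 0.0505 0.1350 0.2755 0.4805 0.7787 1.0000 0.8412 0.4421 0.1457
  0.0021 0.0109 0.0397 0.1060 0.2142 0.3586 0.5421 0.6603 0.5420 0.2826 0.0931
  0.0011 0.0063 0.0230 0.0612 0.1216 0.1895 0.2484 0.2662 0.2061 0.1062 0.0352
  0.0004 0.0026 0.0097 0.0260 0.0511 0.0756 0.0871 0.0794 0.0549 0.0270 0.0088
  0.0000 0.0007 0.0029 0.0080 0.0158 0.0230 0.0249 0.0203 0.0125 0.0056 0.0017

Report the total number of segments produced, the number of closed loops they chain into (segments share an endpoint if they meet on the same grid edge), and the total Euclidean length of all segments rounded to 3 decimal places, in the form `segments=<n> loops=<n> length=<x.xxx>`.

segments=10 loops=1 length=7.616

cell (0,6): code 0100 → (0.606,7.000)–(1.000,6.066)
cell (0,7): code 1100 → (0.904,8.000)–(0.606,7.000)
cell (0,8): code 1000 → (1.000,8.103)–(0.904,8.000)
cell (1,5): code 0100 → (1.118,6.000)–(2.000,5.706)
cell (1,6): code 1110 → (1.000,6.066)–(1.118,6.000)
cell (1,8): code 1001 → (2.000,8.376)–(1.000,8.103)
cell (2,5): code 0010 → (2.000,5.706)–(2.371,6.000)
cell (2,6): code 0011 → (2.371,6.000)–(2.910,7.000)
cell (2,7): code 0011 → (2.910,7.000)–(2.502,8.000)
cell (2,8): code 0001 → (2.502,8.000)–(2.000,8.376)
total: 10 segments, chained into 1 closed loop(s), length Σ = 7.616465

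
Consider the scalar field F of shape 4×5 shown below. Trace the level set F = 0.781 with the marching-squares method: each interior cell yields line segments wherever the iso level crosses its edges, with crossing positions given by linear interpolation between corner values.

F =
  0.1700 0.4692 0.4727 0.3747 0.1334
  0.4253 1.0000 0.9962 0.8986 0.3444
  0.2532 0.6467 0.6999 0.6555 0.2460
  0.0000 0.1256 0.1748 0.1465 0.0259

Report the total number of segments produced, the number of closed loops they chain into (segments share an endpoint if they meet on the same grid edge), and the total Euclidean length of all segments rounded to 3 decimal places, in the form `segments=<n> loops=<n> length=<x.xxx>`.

segments=8 loops=1 length=6.178

cell (0,0): code 0100 → (0.587,1.000)–(1.000,0.619)
cell (0,1): code 1100 → (0.589,2.000)–(0.587,1.000)
cell (0,2): code 1100 → (0.776,3.000)–(0.589,2.000)
cell (0,3): code 1000 → (1.000,3.212)–(0.776,3.000)
cell (1,0): code 0010 → (1.000,0.619)–(1.620,1.000)
cell (1,1): code 0011 → (1.620,1.000)–(1.726,2.000)
cell (1,2): code 0011 → (1.726,2.000)–(1.484,3.000)
cell (1,3): code 0001 → (1.484,3.000)–(1.000,3.212)
total: 8 segments, chained into 1 closed loop(s), length Σ = 6.178315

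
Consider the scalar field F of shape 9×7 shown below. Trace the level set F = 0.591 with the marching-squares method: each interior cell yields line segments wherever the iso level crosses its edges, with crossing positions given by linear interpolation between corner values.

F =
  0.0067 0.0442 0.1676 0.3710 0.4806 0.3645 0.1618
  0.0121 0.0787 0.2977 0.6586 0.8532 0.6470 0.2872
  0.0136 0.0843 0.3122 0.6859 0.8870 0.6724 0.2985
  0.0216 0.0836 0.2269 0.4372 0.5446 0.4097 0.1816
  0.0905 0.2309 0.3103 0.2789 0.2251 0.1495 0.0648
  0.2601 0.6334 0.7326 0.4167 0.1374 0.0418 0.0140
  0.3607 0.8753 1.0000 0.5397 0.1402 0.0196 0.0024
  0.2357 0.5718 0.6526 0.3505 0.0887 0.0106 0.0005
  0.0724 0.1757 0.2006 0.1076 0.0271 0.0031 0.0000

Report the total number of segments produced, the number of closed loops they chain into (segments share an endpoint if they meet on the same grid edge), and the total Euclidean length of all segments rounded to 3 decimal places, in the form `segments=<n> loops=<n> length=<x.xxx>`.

segments=20 loops=2 length=15.363

cell (0,2): code 0100 → (0.765,3.000)–(1.000,2.813)
cell (0,3): code 1100 → (0.296,4.000)–(0.765,3.000)
cell (0,4): code 1100 → (0.802,5.000)–(0.296,4.000)
cell (0,5): code 1000 → (1.000,5.156)–(0.802,5.000)
cell (1,2): code 0110 → (1.000,2.813)–(2.000,2.746)
cell (1,5): code 1001 → (2.000,5.218)–(1.000,5.156)
cell (2,2): code 0010 → (2.000,2.746)–(2.382,3.000)
cell (2,3): code 0011 → (2.382,3.000)–(2.864,4.000)
cell (2,4): code 0011 → (2.864,4.000)–(2.310,5.000)
cell (2,5): code 0001 → (2.310,5.000)–(2.000,5.218)
cell (4,0): code 0100 → (4.895,1.000)–(5.000,0.886)
cell (4,1): code 1100 → (4.665,2.000)–(4.895,1.000)
cell (4,2): code 1000 → (5.000,2.448)–(4.665,2.000)
cell (5,0): code 0110 → (5.000,0.886)–(6.000,0.448)
cell (5,2): code 1001 → (6.000,2.889)–(5.000,2.448)
cell (6,0): code 0010 → (6.000,0.448)–(6.937,1.000)
cell (6,1): code 0111 → (6.937,1.000)–(7.000,1.238)
cell (6,2): code 1001 → (7.000,2.204)–(6.000,2.889)
cell (7,1): code 0010 → (7.000,1.238)–(7.136,2.000)
cell (7,2): code 0001 → (7.136,2.000)–(7.000,2.204)
total: 20 segments, chained into 2 closed loop(s), length Σ = 15.363209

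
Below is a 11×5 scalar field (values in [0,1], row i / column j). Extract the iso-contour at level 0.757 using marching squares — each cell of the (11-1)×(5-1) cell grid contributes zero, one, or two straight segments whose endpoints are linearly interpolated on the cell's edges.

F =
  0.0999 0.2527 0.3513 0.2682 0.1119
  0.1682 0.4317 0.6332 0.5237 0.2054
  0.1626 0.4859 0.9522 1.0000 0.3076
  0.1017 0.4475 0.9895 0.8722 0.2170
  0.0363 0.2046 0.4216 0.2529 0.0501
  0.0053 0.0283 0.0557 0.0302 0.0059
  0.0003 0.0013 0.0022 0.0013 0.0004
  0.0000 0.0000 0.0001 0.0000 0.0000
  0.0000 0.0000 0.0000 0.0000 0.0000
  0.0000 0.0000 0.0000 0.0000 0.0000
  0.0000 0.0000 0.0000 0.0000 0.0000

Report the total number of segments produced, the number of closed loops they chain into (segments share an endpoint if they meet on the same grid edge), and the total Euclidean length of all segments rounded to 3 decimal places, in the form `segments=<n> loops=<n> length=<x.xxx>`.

segments=8 loops=1 length=6.255

cell (1,1): code 0100 → (1.388,2.000)–(2.000,1.581)
cell (1,2): code 1100 → (1.490,3.000)–(1.388,2.000)
cell (1,3): code 1000 → (2.000,3.351)–(1.490,3.000)
cell (2,1): code 0110 → (2.000,1.581)–(3.000,1.571)
cell (2,3): code 1001 → (3.000,3.176)–(2.000,3.351)
cell (3,1): code 0010 → (3.000,1.571)–(3.409,2.000)
cell (3,2): code 0011 → (3.409,2.000)–(3.186,3.000)
cell (3,3): code 0001 → (3.186,3.000)–(3.000,3.176)
total: 8 segments, chained into 1 closed loop(s), length Σ = 6.254658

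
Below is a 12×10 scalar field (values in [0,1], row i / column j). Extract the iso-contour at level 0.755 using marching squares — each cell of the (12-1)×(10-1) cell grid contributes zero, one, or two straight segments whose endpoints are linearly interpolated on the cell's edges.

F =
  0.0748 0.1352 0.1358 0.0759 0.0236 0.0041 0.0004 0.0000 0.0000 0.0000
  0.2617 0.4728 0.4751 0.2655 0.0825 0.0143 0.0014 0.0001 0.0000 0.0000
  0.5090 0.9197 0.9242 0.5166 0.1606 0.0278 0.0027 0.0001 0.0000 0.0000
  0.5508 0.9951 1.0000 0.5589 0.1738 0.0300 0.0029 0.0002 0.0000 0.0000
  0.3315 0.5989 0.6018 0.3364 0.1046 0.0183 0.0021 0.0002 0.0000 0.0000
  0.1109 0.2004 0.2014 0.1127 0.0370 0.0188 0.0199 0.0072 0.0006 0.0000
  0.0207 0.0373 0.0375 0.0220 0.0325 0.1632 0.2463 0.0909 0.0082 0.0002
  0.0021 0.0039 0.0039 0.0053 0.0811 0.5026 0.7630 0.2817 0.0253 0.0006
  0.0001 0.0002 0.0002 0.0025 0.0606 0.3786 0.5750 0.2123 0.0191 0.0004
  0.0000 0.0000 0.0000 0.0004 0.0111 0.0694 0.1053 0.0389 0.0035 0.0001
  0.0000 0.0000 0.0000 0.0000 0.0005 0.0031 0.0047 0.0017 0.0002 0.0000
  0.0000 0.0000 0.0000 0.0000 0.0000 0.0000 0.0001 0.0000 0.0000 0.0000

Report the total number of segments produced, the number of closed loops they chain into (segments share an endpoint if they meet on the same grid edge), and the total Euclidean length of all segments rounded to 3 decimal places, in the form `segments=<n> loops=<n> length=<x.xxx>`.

segments=12 loops=2 length=6.921

cell (1,0): code 0100 → (1.631,1.000)–(2.000,0.599)
cell (1,1): code 1100 → (1.623,2.000)–(1.631,1.000)
cell (1,2): code 1000 → (2.000,2.415)–(1.623,2.000)
cell (2,0): code 0110 → (2.000,0.599)–(3.000,0.460)
cell (2,2): code 1001 → (3.000,2.555)–(2.000,2.415)
cell (3,0): code 0010 → (3.000,0.460)–(3.606,1.000)
cell (3,1): code 0011 → (3.606,1.000)–(3.615,2.000)
cell (3,2): code 0001 → (3.615,2.000)–(3.000,2.555)
cell (6,5): code 0100 → (6.985,6.000)–(7.000,5.969)
cell (6,6): code 1000 → (7.000,6.017)–(6.985,6.000)
cell (7,5): code 0010 → (7.000,5.969)–(7.043,6.000)
cell (7,6): code 0001 → (7.043,6.000)–(7.000,6.017)
total: 12 segments, chained into 2 closed loop(s), length Σ = 6.920912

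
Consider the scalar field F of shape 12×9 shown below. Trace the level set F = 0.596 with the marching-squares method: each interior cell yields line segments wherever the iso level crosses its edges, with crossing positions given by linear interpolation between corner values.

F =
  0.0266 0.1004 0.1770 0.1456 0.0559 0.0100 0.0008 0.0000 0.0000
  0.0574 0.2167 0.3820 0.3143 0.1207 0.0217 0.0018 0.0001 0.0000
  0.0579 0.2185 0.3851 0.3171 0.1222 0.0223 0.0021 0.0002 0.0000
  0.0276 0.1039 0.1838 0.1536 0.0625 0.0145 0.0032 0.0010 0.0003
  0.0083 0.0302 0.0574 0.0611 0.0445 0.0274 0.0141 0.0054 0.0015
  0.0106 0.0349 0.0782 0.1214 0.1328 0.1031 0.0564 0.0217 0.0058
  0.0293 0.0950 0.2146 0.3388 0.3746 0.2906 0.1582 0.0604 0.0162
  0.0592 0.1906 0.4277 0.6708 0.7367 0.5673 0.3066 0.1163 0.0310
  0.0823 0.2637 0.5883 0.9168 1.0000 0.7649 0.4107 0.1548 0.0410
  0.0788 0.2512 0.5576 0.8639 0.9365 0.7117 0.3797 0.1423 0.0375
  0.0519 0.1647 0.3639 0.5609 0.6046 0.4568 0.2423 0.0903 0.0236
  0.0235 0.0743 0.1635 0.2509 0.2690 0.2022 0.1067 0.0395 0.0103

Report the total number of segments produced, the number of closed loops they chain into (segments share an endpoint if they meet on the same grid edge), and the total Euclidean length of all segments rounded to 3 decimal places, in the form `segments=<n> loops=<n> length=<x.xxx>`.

segments=14 loops=1 length=10.708

cell (6,2): code 0100 → (6.775,3.000)–(7.000,2.692)
cell (6,3): code 1100 → (6.611,4.000)–(6.775,3.000)
cell (6,4): code 1000 → (7.000,4.831)–(6.611,4.000)
cell (7,2): code 0110 → (7.000,2.692)–(8.000,2.023)
cell (7,4): code 1101 → (7.145,5.000)–(7.000,4.831)
cell (7,5): code 1000 → (8.000,5.477)–(7.145,5.000)
cell (8,2): code 0110 → (8.000,2.023)–(9.000,2.125)
cell (8,5): code 1001 → (9.000,5.348)–(8.000,5.477)
cell (9,2): code 0010 → (9.000,2.125)–(9.884,3.000)
cell (9,3): code 0111 → (9.884,3.000)–(10.000,3.803)
cell (9,4): code 1011 → (10.000,4.058)–(9.454,5.000)
cell (9,5): code 0001 → (9.454,5.000)–(9.000,5.348)
cell (10,3): code 0010 → (10.000,3.803)–(10.026,4.000)
cell (10,4): code 0001 → (10.026,4.000)–(10.000,4.058)
total: 14 segments, chained into 1 closed loop(s), length Σ = 10.708126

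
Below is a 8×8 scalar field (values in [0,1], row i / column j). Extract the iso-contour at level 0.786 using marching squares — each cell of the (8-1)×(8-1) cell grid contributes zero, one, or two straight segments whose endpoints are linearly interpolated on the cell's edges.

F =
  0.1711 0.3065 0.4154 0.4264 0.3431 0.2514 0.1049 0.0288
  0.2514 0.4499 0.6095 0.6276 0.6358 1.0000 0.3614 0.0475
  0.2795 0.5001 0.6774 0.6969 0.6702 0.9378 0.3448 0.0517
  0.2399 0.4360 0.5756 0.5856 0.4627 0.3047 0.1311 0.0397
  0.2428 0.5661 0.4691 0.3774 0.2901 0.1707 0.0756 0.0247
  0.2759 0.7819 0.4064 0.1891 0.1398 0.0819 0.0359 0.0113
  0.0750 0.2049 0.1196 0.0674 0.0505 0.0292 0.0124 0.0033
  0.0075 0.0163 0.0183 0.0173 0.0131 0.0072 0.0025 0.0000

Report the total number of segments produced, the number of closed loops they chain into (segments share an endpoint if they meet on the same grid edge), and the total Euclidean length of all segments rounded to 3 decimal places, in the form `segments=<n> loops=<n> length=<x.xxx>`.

cell (0,4): code 0100 → (0.714,5.000)–(1.000,4.412)
cell (0,5): code 1000 → (1.000,5.335)–(0.714,5.000)
cell (1,4): code 0110 → (1.000,4.412)–(2.000,4.433)
cell (1,5): code 1001 → (2.000,5.256)–(1.000,5.335)
cell (2,4): code 0010 → (2.000,4.433)–(2.240,5.000)
cell (2,5): code 0001 → (2.240,5.000)–(2.000,5.256)
total: 6 segments, chained into 1 closed loop(s), length Σ = 4.063843

segments=6 loops=1 length=4.064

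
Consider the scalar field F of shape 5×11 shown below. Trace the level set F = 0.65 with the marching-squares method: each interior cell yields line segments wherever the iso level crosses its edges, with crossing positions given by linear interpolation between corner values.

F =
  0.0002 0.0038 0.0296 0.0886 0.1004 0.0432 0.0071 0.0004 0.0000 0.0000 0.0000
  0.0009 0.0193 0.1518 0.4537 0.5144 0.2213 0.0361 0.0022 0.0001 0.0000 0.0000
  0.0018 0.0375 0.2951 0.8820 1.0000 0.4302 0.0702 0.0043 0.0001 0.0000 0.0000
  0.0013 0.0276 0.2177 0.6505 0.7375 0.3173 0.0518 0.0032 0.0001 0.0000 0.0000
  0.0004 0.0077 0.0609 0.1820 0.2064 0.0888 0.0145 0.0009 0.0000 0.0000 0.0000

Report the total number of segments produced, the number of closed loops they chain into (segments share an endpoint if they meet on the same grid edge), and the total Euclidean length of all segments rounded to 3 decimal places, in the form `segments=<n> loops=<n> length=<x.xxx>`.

segments=8 loops=1 length=6.068

cell (1,2): code 0100 → (1.458,3.000)–(2.000,2.605)
cell (1,3): code 1100 → (1.279,4.000)–(1.458,3.000)
cell (1,4): code 1000 → (2.000,4.614)–(1.279,4.000)
cell (2,2): code 0110 → (2.000,2.605)–(3.000,2.999)
cell (2,4): code 1001 → (3.000,4.208)–(2.000,4.614)
cell (3,2): code 0010 → (3.000,2.999)–(3.001,3.000)
cell (3,3): code 0011 → (3.001,3.000)–(3.165,4.000)
cell (3,4): code 0001 → (3.165,4.000)–(3.000,4.208)
total: 8 segments, chained into 1 closed loop(s), length Σ = 6.068039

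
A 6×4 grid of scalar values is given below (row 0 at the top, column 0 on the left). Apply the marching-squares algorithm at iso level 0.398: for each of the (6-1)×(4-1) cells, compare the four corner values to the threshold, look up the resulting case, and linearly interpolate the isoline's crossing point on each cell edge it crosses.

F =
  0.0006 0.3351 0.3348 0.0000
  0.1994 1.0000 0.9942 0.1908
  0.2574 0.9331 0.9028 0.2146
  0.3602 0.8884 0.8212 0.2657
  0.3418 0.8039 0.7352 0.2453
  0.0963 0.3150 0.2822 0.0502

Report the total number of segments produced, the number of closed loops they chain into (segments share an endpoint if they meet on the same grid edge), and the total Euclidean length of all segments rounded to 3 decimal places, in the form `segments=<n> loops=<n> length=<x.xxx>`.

segments=12 loops=1 length=12.587

cell (0,0): code 0100 → (0.095,1.000)–(1.000,0.248)
cell (0,1): code 1100 → (0.096,2.000)–(0.095,1.000)
cell (0,2): code 1000 → (1.000,2.742)–(0.096,2.000)
cell (1,0): code 0110 → (1.000,0.248)–(2.000,0.208)
cell (1,2): code 1001 → (2.000,2.734)–(1.000,2.742)
cell (2,0): code 0110 → (2.000,0.208)–(3.000,0.072)
cell (2,2): code 1001 → (3.000,2.762)–(2.000,2.734)
cell (3,0): code 0110 → (3.000,0.072)–(4.000,0.122)
cell (3,2): code 1001 → (4.000,2.688)–(3.000,2.762)
cell (4,0): code 0010 → (4.000,0.122)–(4.830,1.000)
cell (4,1): code 0011 → (4.830,1.000)–(4.744,2.000)
cell (4,2): code 0001 → (4.744,2.000)–(4.000,2.688)
total: 12 segments, chained into 1 closed loop(s), length Σ = 12.587253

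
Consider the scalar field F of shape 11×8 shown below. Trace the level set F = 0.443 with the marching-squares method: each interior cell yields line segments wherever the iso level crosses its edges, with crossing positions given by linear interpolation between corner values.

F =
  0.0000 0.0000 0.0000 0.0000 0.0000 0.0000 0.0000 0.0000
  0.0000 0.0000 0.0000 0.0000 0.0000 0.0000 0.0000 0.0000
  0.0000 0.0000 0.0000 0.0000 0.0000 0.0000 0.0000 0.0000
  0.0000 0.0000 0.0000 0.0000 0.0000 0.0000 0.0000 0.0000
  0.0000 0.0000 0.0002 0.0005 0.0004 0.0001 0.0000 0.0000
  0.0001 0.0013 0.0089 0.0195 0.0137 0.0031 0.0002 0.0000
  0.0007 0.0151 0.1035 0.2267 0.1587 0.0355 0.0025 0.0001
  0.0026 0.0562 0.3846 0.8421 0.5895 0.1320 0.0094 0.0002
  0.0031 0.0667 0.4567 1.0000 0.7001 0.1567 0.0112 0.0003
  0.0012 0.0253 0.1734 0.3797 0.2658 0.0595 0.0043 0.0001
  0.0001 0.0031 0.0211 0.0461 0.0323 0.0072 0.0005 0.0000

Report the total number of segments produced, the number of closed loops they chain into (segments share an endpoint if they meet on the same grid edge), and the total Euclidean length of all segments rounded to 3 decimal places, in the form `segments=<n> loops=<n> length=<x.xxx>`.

segments=10 loops=1 length=7.801

cell (6,2): code 0100 → (6.351,3.000)–(7.000,2.128)
cell (6,3): code 1100 → (6.660,4.000)–(6.351,3.000)
cell (6,4): code 1000 → (7.000,4.320)–(6.660,4.000)
cell (7,1): code 0100 → (7.810,2.000)–(8.000,1.965)
cell (7,2): code 1110 → (7.000,2.128)–(7.810,2.000)
cell (7,4): code 1001 → (8.000,4.473)–(7.000,4.320)
cell (8,1): code 0010 → (8.000,1.965)–(8.048,2.000)
cell (8,2): code 0011 → (8.048,2.000)–(8.898,3.000)
cell (8,3): code 0011 → (8.898,3.000)–(8.592,4.000)
cell (8,4): code 0001 → (8.592,4.000)–(8.000,4.473)
total: 10 segments, chained into 1 closed loop(s), length Σ = 7.800973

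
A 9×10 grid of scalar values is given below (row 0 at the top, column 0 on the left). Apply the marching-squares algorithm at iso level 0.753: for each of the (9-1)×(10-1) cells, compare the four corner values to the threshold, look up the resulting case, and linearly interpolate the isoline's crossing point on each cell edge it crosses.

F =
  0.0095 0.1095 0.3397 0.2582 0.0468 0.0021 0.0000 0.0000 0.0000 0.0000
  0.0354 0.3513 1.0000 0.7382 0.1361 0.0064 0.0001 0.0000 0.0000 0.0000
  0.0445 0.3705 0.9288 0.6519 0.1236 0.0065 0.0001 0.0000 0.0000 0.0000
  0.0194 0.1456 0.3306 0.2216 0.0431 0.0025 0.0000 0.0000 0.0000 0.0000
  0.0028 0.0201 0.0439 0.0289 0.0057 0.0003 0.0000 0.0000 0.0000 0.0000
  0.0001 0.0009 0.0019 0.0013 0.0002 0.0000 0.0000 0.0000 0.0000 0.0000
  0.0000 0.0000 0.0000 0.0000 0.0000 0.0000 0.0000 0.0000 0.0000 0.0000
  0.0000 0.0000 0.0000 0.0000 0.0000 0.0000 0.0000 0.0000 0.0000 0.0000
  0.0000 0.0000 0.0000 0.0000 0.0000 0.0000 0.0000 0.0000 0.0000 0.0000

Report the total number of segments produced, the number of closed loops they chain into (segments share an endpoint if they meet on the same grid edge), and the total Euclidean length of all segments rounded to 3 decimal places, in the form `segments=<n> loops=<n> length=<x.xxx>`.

segments=6 loops=1 length=4.728

cell (0,1): code 0100 → (0.626,2.000)–(1.000,1.619)
cell (0,2): code 1000 → (1.000,2.943)–(0.626,2.000)
cell (1,1): code 0110 → (1.000,1.619)–(2.000,1.685)
cell (1,2): code 1001 → (2.000,2.635)–(1.000,2.943)
cell (2,1): code 0010 → (2.000,1.685)–(2.294,2.000)
cell (2,2): code 0001 → (2.294,2.000)–(2.000,2.635)
total: 6 segments, chained into 1 closed loop(s), length Σ = 4.727709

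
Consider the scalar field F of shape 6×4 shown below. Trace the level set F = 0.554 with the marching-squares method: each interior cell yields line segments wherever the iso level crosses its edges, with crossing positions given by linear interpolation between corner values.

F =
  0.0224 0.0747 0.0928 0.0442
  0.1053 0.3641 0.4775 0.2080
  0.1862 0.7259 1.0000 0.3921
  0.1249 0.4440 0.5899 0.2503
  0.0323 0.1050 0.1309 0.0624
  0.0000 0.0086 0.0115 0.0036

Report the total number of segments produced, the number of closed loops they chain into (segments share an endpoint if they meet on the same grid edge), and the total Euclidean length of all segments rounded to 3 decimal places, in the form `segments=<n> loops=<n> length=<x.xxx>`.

cell (1,0): code 0100 → (1.525,1.000)–(2.000,0.681)
cell (1,1): code 1100 → (1.146,2.000)–(1.525,1.000)
cell (1,2): code 1000 → (2.000,2.734)–(1.146,2.000)
cell (2,0): code 0010 → (2.000,0.681)–(2.610,1.000)
cell (2,1): code 0111 → (2.610,1.000)–(3.000,1.754)
cell (2,2): code 1001 → (3.000,2.106)–(2.000,2.734)
cell (3,1): code 0010 → (3.000,1.754)–(3.078,2.000)
cell (3,2): code 0001 → (3.078,2.000)–(3.000,2.106)
total: 8 segments, chained into 1 closed loop(s), length Σ = 5.874200

segments=8 loops=1 length=5.874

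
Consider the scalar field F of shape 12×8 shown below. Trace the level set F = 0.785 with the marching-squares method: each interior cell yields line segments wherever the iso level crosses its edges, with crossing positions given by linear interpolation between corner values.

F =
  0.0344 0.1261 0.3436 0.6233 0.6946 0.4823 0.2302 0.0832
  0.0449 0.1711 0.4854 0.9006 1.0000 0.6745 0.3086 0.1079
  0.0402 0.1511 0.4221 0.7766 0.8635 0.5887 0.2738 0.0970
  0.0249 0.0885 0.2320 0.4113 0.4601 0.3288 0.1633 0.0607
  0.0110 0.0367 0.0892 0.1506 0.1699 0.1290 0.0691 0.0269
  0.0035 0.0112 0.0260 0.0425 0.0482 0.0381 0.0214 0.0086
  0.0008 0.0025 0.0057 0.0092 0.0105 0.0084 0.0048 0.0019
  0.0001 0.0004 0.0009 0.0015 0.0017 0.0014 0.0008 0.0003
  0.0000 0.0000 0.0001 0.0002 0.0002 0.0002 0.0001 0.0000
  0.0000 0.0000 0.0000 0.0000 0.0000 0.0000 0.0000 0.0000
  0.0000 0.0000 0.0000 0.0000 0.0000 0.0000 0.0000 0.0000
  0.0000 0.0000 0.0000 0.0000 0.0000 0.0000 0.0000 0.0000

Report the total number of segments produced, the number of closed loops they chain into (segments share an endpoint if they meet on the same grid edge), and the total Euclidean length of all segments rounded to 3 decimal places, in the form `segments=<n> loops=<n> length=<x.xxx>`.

segments=8 loops=1 length=5.936

cell (0,2): code 0100 → (0.583,3.000)–(1.000,2.722)
cell (0,3): code 1100 → (0.296,4.000)–(0.583,3.000)
cell (0,4): code 1000 → (1.000,4.661)–(0.296,4.000)
cell (1,2): code 0010 → (1.000,2.722)–(1.932,3.000)
cell (1,3): code 0111 → (1.932,3.000)–(2.000,3.097)
cell (1,4): code 1001 → (2.000,4.286)–(1.000,4.661)
cell (2,3): code 0010 → (2.000,3.097)–(2.195,4.000)
cell (2,4): code 0001 → (2.195,4.000)–(2.000,4.286)
total: 8 segments, chained into 1 closed loop(s), length Σ = 5.935691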